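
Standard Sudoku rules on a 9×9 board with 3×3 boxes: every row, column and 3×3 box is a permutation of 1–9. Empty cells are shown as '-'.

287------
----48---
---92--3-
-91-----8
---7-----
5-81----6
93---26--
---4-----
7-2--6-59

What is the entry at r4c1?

4

r3c7 = 8 (hidden single in row 3).
r5c5 = 8 (hidden single in row 5).
r9c4 = 8 (hidden single in row 9).
r7c4 = 5 (sole candidate).
r7c3 = 4 (sole candidate).
r9c2 = 1 (sole candidate).
r9c5 = 3 (sole candidate).
r9c7 = 4 (sole candidate).
r6c5 = 9 (sole candidate).
r7c8 = 8 (hidden single in row 7).
r8c1 = 8 (hidden single in row 8).
r8c6 = 9 (hidden single in row 8).
r6c2 = 7 (hidden single in column 2).
r5c2 = 2 (hidden single in column 2).
r3c2 = 4 (hidden single in column 2).
r2c3 = 9 (hidden single in column 3).
r5c3 = 3 (hidden single in column 3).
r5c1 = 6 (hidden single in row 5).
r3c1 = 1 (sole candidate).
r4c1 = 4: row 4 has {1,8,9}; col 1 has {1,2,5,6,7,8,9}; box has {1,2,3,5,6,7,8,9} → only 4 remains.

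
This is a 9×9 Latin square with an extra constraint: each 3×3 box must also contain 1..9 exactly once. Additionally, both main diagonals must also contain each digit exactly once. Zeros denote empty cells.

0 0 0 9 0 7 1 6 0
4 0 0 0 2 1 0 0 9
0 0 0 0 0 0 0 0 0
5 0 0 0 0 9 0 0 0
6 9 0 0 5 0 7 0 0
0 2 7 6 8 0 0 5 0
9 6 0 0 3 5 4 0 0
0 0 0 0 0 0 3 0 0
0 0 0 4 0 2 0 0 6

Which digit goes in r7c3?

1

r1c5 = 4: row 1 has {1,6,7,9}; col 5 has {2,3,5,8}; box has {1,2,7,9} → only 4 remains.
r3c5 = 6: row 3 has {}; col 5 has {2,3,4,5,8}; box has {1,2,4,7,9} → only 6 remains.
r6c6 = 3: row 6 has {2,5,6,7,8}; col 6 has {1,2,5,7,9}; box has {5,6,8,9}; main diagonal has {4,5,6} → only 3 remains.
r6c7 = 9: row 6 has {2,3,5,6,7,8}; col 7 has {1,3,4,7}; box has {5,7} → only 9 remains.
r3c6 = 8: row 3 has {6}; col 6 has {1,2,3,5,7,9}; box has {1,2,4,6,7,9} → only 8 remains.
r3c7 = 2: row 3 has {6,8}; col 7 has {1,3,4,7,9}; box has {1,6,9}; anti-diagonal has {5,6,9} → only 2 remains.
r5c6 = 4: row 5 has {5,6,7,9}; col 6 has {1,2,3,5,7,8,9}; box has {3,5,6,8,9} → only 4 remains.
r6c1 = 1: row 6 has {2,3,5,6,7,8,9}; col 1 has {4,5,6,9}; box has {2,5,6,7,9} → only 1 remains.
r6c9 = 4: row 6 has {1,2,3,5,6,7,8,9}; col 9 has {6,9}; box has {5,7,9} → only 4 remains.
r8c6 = 6: row 8 has {3}; col 6 has {1,2,3,4,5,7,8,9}; box has {2,3,4,5} → only 6 remains.
r2c3 = 6: in row 2, 6 can only go here (every other open cell in that row sees a 6).
r3c8 = 4: in row 3, 4 can only go here (every other open cell in that row sees a 4).
r3c3 = 9: in row 3, 9 can only go here (every other open cell in that row sees a 9).
r3c2 = 1: in row 3, 1 can only go here (every other open cell in that row sees a 1).
r4c7 = 6: in row 4, 6 can only go here (every other open cell in that row sees a 6).
r8c5 = 9: in row 8, 9 can only go here (every other open cell in that row sees a 9).
r9c8 = 9: in row 9, 9 can only go here (every other open cell in that row sees a 9).
r7c3 = 1: in anti-diagonal, 1 can only go here (every other open cell in that diagonal sees a 1).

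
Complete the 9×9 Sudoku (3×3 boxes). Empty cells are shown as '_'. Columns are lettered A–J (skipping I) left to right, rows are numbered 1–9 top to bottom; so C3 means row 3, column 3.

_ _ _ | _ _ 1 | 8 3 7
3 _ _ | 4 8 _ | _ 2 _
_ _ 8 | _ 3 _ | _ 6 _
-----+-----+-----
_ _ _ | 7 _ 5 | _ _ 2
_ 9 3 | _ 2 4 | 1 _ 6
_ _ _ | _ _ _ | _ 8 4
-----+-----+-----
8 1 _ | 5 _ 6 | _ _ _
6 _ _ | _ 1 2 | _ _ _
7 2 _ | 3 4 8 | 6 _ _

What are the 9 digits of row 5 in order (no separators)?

593824176

H4 = 9: row 4 has {2,5,7}; col 8 has {2,3,6,8}; box has {1,2,4,6,8} → only 9 remains.
A5 = 5: row 5 has {1,2,3,4,6,9}; col 1 has {3,6,7,8}; box has {3,9} → only 5 remains.
D5 = 8: row 5 has {1,2,3,4,5,6,9}; col 4 has {3,4,5,7}; box has {2,4,5,7} → only 8 remains.
H5 = 7: row 5 has {1,2,3,4,5,6,8,9}; col 8 has {2,3,6,8,9}; box has {1,2,4,6,8,9} → only 7 remains.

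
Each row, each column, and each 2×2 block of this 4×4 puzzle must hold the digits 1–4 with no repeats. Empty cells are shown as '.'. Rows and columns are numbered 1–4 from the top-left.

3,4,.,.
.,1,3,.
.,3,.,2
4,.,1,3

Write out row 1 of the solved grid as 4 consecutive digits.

r1c3 = 2: row 1 has {3,4}; col 3 has {1,3}; box has {3} → only 2 remains.
r1c4 = 1: row 1 has {2,3,4}; col 4 has {2,3}; box has {2,3} → only 1 remains.

3421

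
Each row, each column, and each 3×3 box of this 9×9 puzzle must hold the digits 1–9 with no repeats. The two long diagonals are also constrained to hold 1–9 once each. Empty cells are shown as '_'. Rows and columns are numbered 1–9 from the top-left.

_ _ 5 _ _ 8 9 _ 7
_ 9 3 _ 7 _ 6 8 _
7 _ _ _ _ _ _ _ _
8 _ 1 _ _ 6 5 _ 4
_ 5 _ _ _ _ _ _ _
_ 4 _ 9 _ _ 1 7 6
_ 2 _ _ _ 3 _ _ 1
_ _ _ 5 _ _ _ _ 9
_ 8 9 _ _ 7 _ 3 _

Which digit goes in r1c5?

r6c3 = 2 (sole candidate).
r6c6 = 5 (sole candidate).
r7c3 = 4 (sole candidate).
r9c9 = 2 (sole candidate).
r2c9 = 5 (sole candidate).
r3c9 = 3 (sole candidate).
r5c9 = 8 (sole candidate).
r6c1 = 3 (sole candidate).
r6c5 = 8 (sole candidate).
r9c7 = 4 (sole candidate).
r3c7 = 2 (sole candidate).
r4c2 = 7 (sole candidate).
r4c4 = 3 (sole candidate).
r4c5 = 2 (sole candidate).
r4c8 = 9 (sole candidate).
r5c3 = 6 (sole candidate).
r5c5 = 1 (sole candidate).
r5c6 = 4 (sole candidate).
r5c7 = 3 (sole candidate).
r5c8 = 2 (sole candidate).
r8c2 = 3 (sole candidate).
r8c3 = 7 (sole candidate).
r8c7 = 8 (sole candidate).
r8c8 = 6 (sole candidate).
r9c1 = 5 (sole candidate).
r9c5 = 6 (sole candidate).
r1c1 = 4 (sole candidate).
r1c5 = 3: row 1 has {4,5,7,8,9}; col 5 has {1,2,6,7,8}; box has {7,8} → only 3 remains.

3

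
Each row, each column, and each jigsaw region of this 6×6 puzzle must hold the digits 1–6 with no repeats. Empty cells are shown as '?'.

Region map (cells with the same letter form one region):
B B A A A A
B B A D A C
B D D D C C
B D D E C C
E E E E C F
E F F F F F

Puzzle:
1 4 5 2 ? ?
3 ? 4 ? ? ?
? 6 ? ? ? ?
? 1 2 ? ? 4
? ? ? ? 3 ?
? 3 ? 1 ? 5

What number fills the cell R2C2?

2

R1C5 = 6: row 1 has {1,2,4,5}; col 5 has {3}; region has {2,4,5} → only 6 remains.
R1C6 = 3: row 1 has {1,2,4,5,6}; col 6 has {4,5}; region has {2,4,5,6} → only 3 remains.
R2C4 = 5: row 2 has {3,4}; col 4 has {1,2}; region has {1,2,6} → only 5 remains.
R2C5 = 1: row 2 has {3,4,5}; col 5 has {3,6}; region has {2,3,4,5,6} → only 1 remains.
R3C3 = 3: row 3 has {6}; col 3 has {2,4,5}; region has {1,2,5,6} → only 3 remains.
R3C4 = 4: row 3 has {3,6}; col 4 has {1,2,5}; region has {1,2,3,5,6} → only 4 remains.
R4C5 = 5: row 4 has {1,2,4}; col 5 has {1,3,6}; region has {3,4} → only 5 remains.
R5C4 = 6: row 5 has {3}; col 4 has {1,2,4,5}; region has {} → only 6 remains.
R5C6 = 2: row 5 has {3,6}; col 6 has {3,4,5}; region has {1,3,5} → only 2 remains.
R6C3 = 6: row 6 has {1,3,5}; col 3 has {2,3,4,5}; region has {1,2,3,5} → only 6 remains.
R6C5 = 4: row 6 has {1,3,5,6}; col 5 has {1,3,5,6}; region has {1,2,3,5,6} → only 4 remains.
R2C2 = 2: row 2 has {1,3,4,5}; col 2 has {1,3,4,6}; region has {1,3,4} → only 2 remains.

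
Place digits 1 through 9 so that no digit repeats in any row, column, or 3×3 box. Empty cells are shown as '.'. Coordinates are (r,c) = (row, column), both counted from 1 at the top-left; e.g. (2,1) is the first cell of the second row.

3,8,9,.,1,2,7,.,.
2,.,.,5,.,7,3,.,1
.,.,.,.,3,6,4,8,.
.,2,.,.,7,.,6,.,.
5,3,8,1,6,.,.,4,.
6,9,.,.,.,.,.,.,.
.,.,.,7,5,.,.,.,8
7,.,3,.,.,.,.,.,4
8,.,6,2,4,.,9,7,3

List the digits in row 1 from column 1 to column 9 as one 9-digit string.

(1,4) = 4: row 1 has {1,2,3,7,8,9}; col 4 has {1,2,5,7}; box has {1,2,3,5,6,7} → only 4 remains.
(2,3) = 4: row 2 has {1,2,3,5,7}; col 3 has {3,6,8,9}; box has {2,3,8,9} → only 4 remains.
(3,1) = 1: row 3 has {3,4,6,8}; col 1 has {2,3,5,6,7,8}; box has {2,3,4,8,9} → only 1 remains.
(3,4) = 9: row 3 has {1,3,4,6,8}; col 4 has {1,2,4,5,7}; box has {1,2,3,4,5,6,7} → only 9 remains.
(4,1) = 4: row 4 has {2,6,7}; col 1 has {1,2,3,5,6,7,8}; box has {2,3,5,6,8,9} → only 4 remains.
(4,3) = 1: row 4 has {2,4,6,7}; col 3 has {3,4,6,8,9}; box has {2,3,4,5,6,8,9} → only 1 remains.
(5,6) = 9: row 5 has {1,3,4,5,6,8}; col 6 has {2,6,7}; box has {1,6,7} → only 9 remains.
(5,7) = 2: row 5 has {1,3,4,5,6,8,9}; col 7 has {3,4,6,7,9}; box has {4,6} → only 2 remains.
(5,9) = 7: row 5 has {1,2,3,4,5,6,8,9}; col 9 has {1,3,4,8}; box has {2,4,6} → only 7 remains.
(6,3) = 7: row 6 has {6,9}; col 3 has {1,3,4,6,8,9}; box has {1,2,3,4,5,6,8,9} → only 7 remains.
(6,9) = 5: row 6 has {6,7,9}; col 9 has {1,3,4,7,8}; box has {2,4,6,7} → only 5 remains.
(7,1) = 9: row 7 has {5,7,8}; col 1 has {1,2,3,4,5,6,7,8}; box has {3,6,7,8} → only 9 remains.
(7,3) = 2: row 7 has {5,7,8,9}; col 3 has {1,3,4,6,7,8,9}; box has {3,6,7,8,9} → only 2 remains.
(7,7) = 1: row 7 has {2,5,7,8,9}; col 7 has {2,3,4,6,7,9}; box has {3,4,7,8,9} → only 1 remains.
(7,8) = 6: row 7 has {1,2,5,7,8,9}; col 8 has {4,7,8}; box has {1,3,4,7,8,9} → only 6 remains.
(8,7) = 5: row 8 has {3,4,7}; col 7 has {1,2,3,4,6,7,9}; box has {1,3,4,6,7,8,9} → only 5 remains.
(8,8) = 2: row 8 has {3,4,5,7}; col 8 has {4,6,7,8}; box has {1,3,4,5,6,7,8,9} → only 2 remains.
(9,6) = 1: row 9 has {2,3,4,6,7,8,9}; col 6 has {2,6,7,9}; box has {2,4,5,7} → only 1 remains.
(1,8) = 5: row 1 has {1,2,3,4,7,8,9}; col 8 has {2,4,6,7,8}; box has {1,3,4,7,8} → only 5 remains.
(1,9) = 6: row 1 has {1,2,3,4,5,7,8,9}; col 9 has {1,3,4,5,7,8}; box has {1,3,4,5,7,8} → only 6 remains.

389412756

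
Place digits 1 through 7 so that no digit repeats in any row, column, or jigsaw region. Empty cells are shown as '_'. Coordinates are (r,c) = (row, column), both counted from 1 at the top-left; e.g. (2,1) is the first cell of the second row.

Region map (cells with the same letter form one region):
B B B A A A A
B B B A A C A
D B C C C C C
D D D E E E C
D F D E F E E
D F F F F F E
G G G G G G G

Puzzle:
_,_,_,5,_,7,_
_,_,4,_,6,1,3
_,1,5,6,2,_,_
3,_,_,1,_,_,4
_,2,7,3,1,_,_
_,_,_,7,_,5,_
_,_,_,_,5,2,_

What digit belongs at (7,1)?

(1,5) = 4 (sole candidate).
(2,4) = 2 (sole candidate).
(3,1) = 4 (sole candidate).
(3,6) = 3 (sole candidate).
(3,7) = 7 (sole candidate).
(4,5) = 7 (sole candidate).
(4,6) = 6 (sole candidate).
(5,6) = 4 (sole candidate).
(5,7) = 5 (sole candidate).
(6,5) = 3 (sole candidate).
(6,7) = 2 (sole candidate).
(7,4) = 4 (sole candidate).
(1,7) = 1 (sole candidate).
(4,2) = 5 (sole candidate).
(4,3) = 2 (sole candidate).
(5,1) = 6 (sole candidate).
(6,1) = 1 (sole candidate).
(6,3) = 6 (sole candidate).
(7,1) = 7: row 7 has {2,4,5}; col 1 has {1,3,4,6}; region has {2,4,5} → only 7 remains.

7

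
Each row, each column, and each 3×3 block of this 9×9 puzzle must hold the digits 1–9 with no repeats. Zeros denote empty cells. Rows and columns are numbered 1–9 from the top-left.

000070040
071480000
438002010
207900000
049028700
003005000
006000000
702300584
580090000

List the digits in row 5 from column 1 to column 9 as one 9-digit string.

149628753

row 1, column 3 = 5 (sole candidate).
row 9, column 3 = 4 (sole candidate).
row 3, column 9 = 7 (hidden single in row 3).
row 3, column 7 = 9 (hidden single in row 3).
row 6, column 4 = 7 (hidden single in row 6).
row 7, column 4 = 8 (hidden single in row 7).
row 7, column 5 = 5 (hidden single in row 7).
row 3, column 5 = 6 (sole candidate).
row 8, column 5 = 1 (sole candidate).
row 8, column 6 = 6 (sole candidate).
row 9, column 4 = 2 (sole candidate).
row 9, column 6 = 7 (sole candidate).
row 1, column 4 = 1 (sole candidate).
row 3, column 4 = 5 (sole candidate).
row 5, column 4 = 6: row 5 has {2,4,7,8,9}; col 4 has {1,2,3,4,5,7,8,9}; box has {2,5,7,8,9} → only 6 remains.
row 6, column 5 = 4 (sole candidate).
row 7, column 6 = 4 (sole candidate).
row 8, column 2 = 9 (sole candidate).
row 4, column 5 = 3 (sole candidate).
row 4, column 6 = 1 (sole candidate).
row 5, column 1 = 1: row 5 has {2,4,6,7,8,9}; col 1 has {2,4,5,7}; box has {2,3,4,7,9} → only 1 remains.
row 6, column 2 = 6 (sole candidate).
row 7, column 1 = 3 (sole candidate).
row 7, column 2 = 1 (sole candidate).
row 7, column 7 = 2 (sole candidate).
row 7, column 9 = 9 (sole candidate).
row 1, column 2 = 2 (sole candidate).
row 4, column 2 = 5 (sole candidate).
row 4, column 8 = 6 (sole candidate).
row 4, column 9 = 8 (sole candidate).
row 6, column 1 = 8 (sole candidate).
row 6, column 7 = 1 (sole candidate).
row 6, column 9 = 2 (sole candidate).
row 7, column 8 = 7 (sole candidate).
row 9, column 8 = 3 (sole candidate).
row 4, column 7 = 4 (sole candidate).
row 5, column 8 = 5: row 5 has {1,2,4,6,7,8,9}; col 8 has {1,3,4,6,7,8}; box has {1,2,4,6,7,8} → only 5 remains.
row 5, column 9 = 3: row 5 has {1,2,4,5,6,7,8,9}; col 9 has {2,4,7,8,9}; box has {1,2,4,5,6,7,8} → only 3 remains.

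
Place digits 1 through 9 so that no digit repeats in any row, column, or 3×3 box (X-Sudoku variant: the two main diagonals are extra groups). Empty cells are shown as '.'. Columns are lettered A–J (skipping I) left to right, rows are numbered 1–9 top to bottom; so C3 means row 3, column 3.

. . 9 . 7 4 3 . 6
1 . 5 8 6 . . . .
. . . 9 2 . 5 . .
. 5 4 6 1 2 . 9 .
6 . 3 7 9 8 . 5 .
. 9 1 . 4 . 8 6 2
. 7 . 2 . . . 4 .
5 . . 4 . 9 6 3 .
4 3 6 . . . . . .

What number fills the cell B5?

2

F2 = 3 (sole candidate).
H2 = 7 (sole candidate).
F3 = 1 (sole candidate).
H3 = 8 (sole candidate).
J3 = 4 (sole candidate).
G4 = 7 (sole candidate).
J4 = 3 (sole candidate).
B5 = 2: row 5 has {3,5,6,7,8,9}; col 2 has {3,5,7,9}; box has {1,3,4,5,6,9} → only 2 remains.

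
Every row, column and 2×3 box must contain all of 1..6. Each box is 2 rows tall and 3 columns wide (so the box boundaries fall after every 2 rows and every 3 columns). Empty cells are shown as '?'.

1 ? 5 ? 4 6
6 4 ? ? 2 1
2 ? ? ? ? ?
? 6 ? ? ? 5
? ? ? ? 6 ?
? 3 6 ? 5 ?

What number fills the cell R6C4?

R1C2 = 2: row 1 has {1,4,5,6}; col 2 has {3,4,6}; box has {1,4,5,6} → only 2 remains.
R1C4 = 3: row 1 has {1,2,4,5,6}; col 4 has {}; box has {1,2,4,6} → only 3 remains.
R2C3 = 3: row 2 has {1,2,4,6}; col 3 has {5,6}; box has {1,2,4,5,6} → only 3 remains.
R2C4 = 5: row 2 has {1,2,3,4,6}; col 4 has {3}; box has {1,2,3,4,6} → only 5 remains.
R6C1 = 4: row 6 has {3,5,6}; col 1 has {1,2,6}; box has {3,6} → only 4 remains.
R6C6 = 2: row 6 has {3,4,5,6}; col 6 has {1,5,6}; box has {5,6} → only 2 remains.
R4C1 = 3: row 4 has {5,6}; col 1 has {1,2,4,6}; box has {2,6} → only 3 remains.
R4C5 = 1: row 4 has {3,5,6}; col 5 has {2,4,5,6}; box has {5} → only 1 remains.
R5C1 = 5: row 5 has {6}; col 1 has {1,2,3,4,6}; box has {3,4,6} → only 5 remains.
R5C2 = 1: row 5 has {5,6}; col 2 has {2,3,4,6}; box has {3,4,5,6} → only 1 remains.
R5C3 = 2: row 5 has {1,5,6}; col 3 has {3,5,6}; box has {1,3,4,5,6} → only 2 remains.
R5C4 = 4: row 5 has {1,2,5,6}; col 4 has {3,5}; box has {2,5,6} → only 4 remains.
R5C6 = 3: row 5 has {1,2,4,5,6}; col 6 has {1,2,5,6}; box has {2,4,5,6} → only 3 remains.
R6C4 = 1: row 6 has {2,3,4,5,6}; col 4 has {3,4,5}; box has {2,3,4,5,6} → only 1 remains.

1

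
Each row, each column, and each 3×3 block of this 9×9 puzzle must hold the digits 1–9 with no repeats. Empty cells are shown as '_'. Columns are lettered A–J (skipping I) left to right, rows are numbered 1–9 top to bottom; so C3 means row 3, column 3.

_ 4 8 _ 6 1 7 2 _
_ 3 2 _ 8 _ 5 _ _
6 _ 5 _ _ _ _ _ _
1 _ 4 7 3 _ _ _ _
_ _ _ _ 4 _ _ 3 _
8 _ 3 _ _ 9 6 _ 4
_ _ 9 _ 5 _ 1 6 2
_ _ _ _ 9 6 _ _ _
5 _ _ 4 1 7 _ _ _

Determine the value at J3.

A1 = 9 (sole candidate).
J1 = 3 (sole candidate).
A2 = 7 (sole candidate).
D2 = 9 (sole candidate).
F2 = 4 (sole candidate).
H2 = 1 (sole candidate).
J2 = 6 (sole candidate).
B3 = 1 (sole candidate).
A5 = 2 (sole candidate).
E6 = 2 (sole candidate).
C9 = 6 (sole candidate).
D1 = 5 (sole candidate).
E3 = 7 (sole candidate).
C5 = 7 (sole candidate).
B6 = 5 (sole candidate).
D6 = 1 (sole candidate).
H6 = 7 (sole candidate).
C8 = 1 (sole candidate).
G4 = 2 (hidden single in row 4).
B4 = 6 (hidden single in row 4).
B5 = 9 (sole candidate).
G5 = 8 (sole candidate).
D5 = 6 (sole candidate).
F5 = 5 (sole candidate).
J5 = 1 (sole candidate).
F4 = 8 (sole candidate).
F7 = 3 (sole candidate).
F3 = 2 (sole candidate).
A7 = 4 (sole candidate).
D7 = 8 (sole candidate).
A8 = 3 (sole candidate).
D8 = 2 (sole candidate).
G8 = 4 (sole candidate).
D3 = 3 (sole candidate).
G3 = 9 (sole candidate).
J3 = 8: row 3 has {1,2,3,5,6,7,9}; col 9 has {1,2,3,4,6}; box has {1,2,3,5,6,7,9} → only 8 remains.

8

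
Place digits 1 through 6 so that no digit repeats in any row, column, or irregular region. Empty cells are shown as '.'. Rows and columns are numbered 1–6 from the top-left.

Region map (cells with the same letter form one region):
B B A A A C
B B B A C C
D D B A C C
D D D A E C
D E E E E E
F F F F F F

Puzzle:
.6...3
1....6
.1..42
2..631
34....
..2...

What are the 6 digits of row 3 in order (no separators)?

615342

R2C5 = 5: row 2 has {1,6}; col 5 has {3,4}; region has {1,2,3,4,6} → only 5 remains.
R4C2 = 5: row 4 has {1,2,3,6}; col 2 has {1,4,6}; region has {1,2,3} → only 5 remains.
R4C3 = 4: row 4 has {1,2,3,5,6}; col 3 has {2}; region has {1,2,3,5} → only 4 remains.
R5C6 = 5: row 5 has {3,4}; col 6 has {1,2,3,6}; region has {3,4} → only 5 remains.
R6C2 = 3: row 6 has {2}; col 2 has {1,4,5,6}; region has {2} → only 3 remains.
R6C6 = 4: row 6 has {2,3}; col 6 has {1,2,3,5,6}; region has {2,3} → only 4 remains.
R2C2 = 2: row 2 has {1,5,6}; col 2 has {1,3,4,5,6}; region has {1,6} → only 2 remains.
R2C3 = 3: row 2 has {1,2,5,6}; col 3 has {2,4}; region has {1,2,6} → only 3 remains.
R2C4 = 4: row 2 has {1,2,3,5,6}; col 4 has {6}; region has {6} → only 4 remains.
R3C1 = 6: row 3 has {1,2,4}; col 1 has {1,2,3}; region has {1,2,3,4,5} → only 6 remains.
R3C3 = 5: row 3 has {1,2,4,6}; col 3 has {2,3,4}; region has {1,2,3,6} → only 5 remains.
R3C4 = 3: row 3 has {1,2,4,5,6}; col 4 has {4,6}; region has {4,6} → only 3 remains.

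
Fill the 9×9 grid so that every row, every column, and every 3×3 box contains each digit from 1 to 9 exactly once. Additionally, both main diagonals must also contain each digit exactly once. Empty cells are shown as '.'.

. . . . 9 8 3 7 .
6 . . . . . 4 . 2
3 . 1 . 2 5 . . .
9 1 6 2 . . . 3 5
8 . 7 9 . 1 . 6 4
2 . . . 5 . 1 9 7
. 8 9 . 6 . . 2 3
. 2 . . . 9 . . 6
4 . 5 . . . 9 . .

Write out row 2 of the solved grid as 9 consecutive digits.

698713452

row 1, column 1 = 5: row 1 has {3,7,8,9}; col 1 has {2,3,4,6,8,9}; box has {1,3,6}; main diagonal has {1,2} → only 5 remains.
row 1, column 2 = 4: row 1 has {3,5,7,8,9}; col 2 has {1,2,8}; box has {1,3,5,6} → only 4 remains.
row 1, column 3 = 2: row 1 has {3,4,5,7,8,9}; col 3 has {1,5,6,7,9}; box has {1,3,4,5,6} → only 2 remains.
row 1, column 9 = 1: row 1 has {2,3,4,5,7,8,9}; col 9 has {2,3,4,5,6,7}; box has {2,3,4,7}; anti-diagonal has {2,4,9} → only 1 remains.
row 2, column 3 = 8: row 2 has {2,4,6}; col 3 has {1,2,5,6,7,9}; box has {1,2,3,4,5,6} → only 8 remains.
row 2, column 8 = 5: row 2 has {2,4,6,8}; col 8 has {2,3,6,7,9}; box has {1,2,3,4,7}; anti-diagonal has {1,2,4,9} → only 5 remains.
row 3, column 8 = 8: row 3 has {1,2,3,5}; col 8 has {2,3,5,6,7,9}; box has {1,2,3,4,5,7} → only 8 remains.
row 3, column 9 = 9: row 3 has {1,2,3,5,8}; col 9 has {1,2,3,4,5,6,7}; box has {1,2,3,4,5,7,8} → only 9 remains.
row 4, column 6 = 7: row 4 has {1,2,3,5,6,9}; col 6 has {1,5,8,9}; box has {1,2,5,9}; anti-diagonal has {1,2,4,5,9} → only 7 remains.
row 4, column 7 = 8: row 4 has {1,2,3,5,6,7,9}; col 7 has {1,3,4,9}; box has {1,3,4,5,6,7,9} → only 8 remains.
row 5, column 5 = 3: row 5 has {1,4,6,7,8,9}; col 5 has {2,5,6,9}; box has {1,2,5,7,9}; main diagonal has {1,2,5}; anti-diagonal has {1,2,4,5,7,9} → only 3 remains.
row 5, column 7 = 2: row 5 has {1,3,4,6,7,8,9}; col 7 has {1,3,4,8,9}; box has {1,3,4,5,6,7,8,9} → only 2 remains.
row 6, column 2 = 3: row 6 has {1,2,5,7,9}; col 2 has {1,2,4,8}; box has {1,2,6,7,8,9} → only 3 remains.
row 6, column 3 = 4: row 6 has {1,2,3,5,7,9}; col 3 has {1,2,5,6,7,8,9}; box has {1,2,3,6,7,8,9} → only 4 remains.
row 6, column 6 = 6: row 6 has {1,2,3,4,5,7,9}; col 6 has {1,5,7,8,9}; box has {1,2,3,5,7,9}; main diagonal has {1,2,3,5} → only 6 remains.
row 7, column 6 = 4: row 7 has {2,3,6,8,9}; col 6 has {1,5,6,7,8,9}; box has {6,9} → only 4 remains.
row 7, column 7 = 7: row 7 has {2,3,4,6,8,9}; col 7 has {1,2,3,4,8,9}; box has {2,3,6,9}; main diagonal has {1,2,3,5,6} → only 7 remains.
row 8, column 3 = 3: row 8 has {2,6,9}; col 3 has {1,2,4,5,6,7,8,9}; box has {2,4,5,8,9} → only 3 remains.
row 8, column 7 = 5: row 8 has {2,3,6,9}; col 7 has {1,2,3,4,7,8,9}; box has {2,3,6,7,9} → only 5 remains.
row 8, column 8 = 4: row 8 has {2,3,5,6,9}; col 8 has {2,3,5,6,7,8,9}; box has {2,3,5,6,7,9}; main diagonal has {1,2,3,5,6,7} → only 4 remains.
row 9, column 8 = 1: row 9 has {4,5,9}; col 8 has {2,3,4,5,6,7,8,9}; box has {2,3,4,5,6,7,9} → only 1 remains.
row 9, column 9 = 8: row 9 has {1,4,5,9}; col 9 has {1,2,3,4,5,6,7,9}; box has {1,2,3,4,5,6,7,9}; main diagonal has {1,2,3,4,5,6,7} → only 8 remains.
row 1, column 4 = 6: row 1 has {1,2,3,4,5,7,8,9}; col 4 has {2,9}; box has {2,5,8,9} → only 6 remains.
row 2, column 2 = 9: row 2 has {2,4,5,6,8}; col 2 has {1,2,3,4,8}; box has {1,2,3,4,5,6,8}; main diagonal has {1,2,3,4,5,6,7,8} → only 9 remains.
row 2, column 6 = 3: row 2 has {2,4,5,6,8,9}; col 6 has {1,4,5,6,7,8,9}; box has {2,5,6,8,9} → only 3 remains.
row 3, column 2 = 7: row 3 has {1,2,3,5,8,9}; col 2 has {1,2,3,4,8,9}; box has {1,2,3,4,5,6,8,9} → only 7 remains.
row 3, column 4 = 4: row 3 has {1,2,3,5,7,8,9}; col 4 has {2,6,9}; box has {2,3,5,6,8,9} → only 4 remains.
row 3, column 7 = 6: row 3 has {1,2,3,4,5,7,8,9}; col 7 has {1,2,3,4,5,7,8,9}; box has {1,2,3,4,5,7,8,9}; anti-diagonal has {1,2,3,4,5,7,9} → only 6 remains.
row 4, column 5 = 4: row 4 has {1,2,3,5,6,7,8,9}; col 5 has {2,3,5,6,9}; box has {1,2,3,5,6,7,9} → only 4 remains.
row 5, column 2 = 5: row 5 has {1,2,3,4,6,7,8,9}; col 2 has {1,2,3,4,7,8,9}; box has {1,2,3,4,6,7,8,9} → only 5 remains.
row 6, column 4 = 8: row 6 has {1,2,3,4,5,6,7,9}; col 4 has {2,4,6,9}; box has {1,2,3,4,5,6,7,9}; anti-diagonal has {1,2,3,4,5,6,7,9} → only 8 remains.
row 7, column 1 = 1: row 7 has {2,3,4,6,7,8,9}; col 1 has {2,3,4,5,6,8,9}; box has {2,3,4,5,8,9} → only 1 remains.
row 7, column 4 = 5: row 7 has {1,2,3,4,6,7,8,9}; col 4 has {2,4,6,8,9}; box has {4,6,9} → only 5 remains.
row 8, column 1 = 7: row 8 has {2,3,4,5,6,9}; col 1 has {1,2,3,4,5,6,8,9}; box has {1,2,3,4,5,8,9} → only 7 remains.
row 8, column 4 = 1: row 8 has {2,3,4,5,6,7,9}; col 4 has {2,4,5,6,8,9}; box has {4,5,6,9} → only 1 remains.
row 8, column 5 = 8: row 8 has {1,2,3,4,5,6,7,9}; col 5 has {2,3,4,5,6,9}; box has {1,4,5,6,9} → only 8 remains.
row 9, column 2 = 6: row 9 has {1,4,5,8,9}; col 2 has {1,2,3,4,5,7,8,9}; box has {1,2,3,4,5,7,8,9} → only 6 remains.
row 9, column 5 = 7: row 9 has {1,4,5,6,8,9}; col 5 has {2,3,4,5,6,8,9}; box has {1,4,5,6,8,9} → only 7 remains.
row 9, column 6 = 2: row 9 has {1,4,5,6,7,8,9}; col 6 has {1,3,4,5,6,7,8,9}; box has {1,4,5,6,7,8,9} → only 2 remains.
row 2, column 4 = 7: row 2 has {2,3,4,5,6,8,9}; col 4 has {1,2,4,5,6,8,9}; box has {2,3,4,5,6,8,9} → only 7 remains.
row 2, column 5 = 1: row 2 has {2,3,4,5,6,7,8,9}; col 5 has {2,3,4,5,6,7,8,9}; box has {2,3,4,5,6,7,8,9} → only 1 remains.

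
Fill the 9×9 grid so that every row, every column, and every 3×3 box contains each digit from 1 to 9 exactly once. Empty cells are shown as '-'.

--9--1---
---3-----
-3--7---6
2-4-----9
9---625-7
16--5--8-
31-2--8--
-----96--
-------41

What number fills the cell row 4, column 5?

row 5, column 2 = 8: row 5 has {2,5,6,7,9}; col 2 has {1,3,6}; box has {1,2,4,6,9} → only 8 remains.
row 5, column 3 = 3: row 5 has {2,5,6,7,8,9}; col 3 has {4,9}; box has {1,2,4,6,8,9} → only 3 remains.
row 5, column 8 = 1: row 5 has {2,3,5,6,7,8,9}; col 8 has {4,8}; box has {5,7,8,9} → only 1 remains.
row 6, column 3 = 7: row 6 has {1,5,6,8}; col 3 has {3,4,9}; box has {1,2,3,4,6,8,9} → only 7 remains.
row 7, column 5 = 4: row 7 has {1,2,3,8}; col 5 has {5,6,7}; box has {2,9} → only 4 remains.
row 7, column 9 = 5: row 7 has {1,2,3,4,8}; col 9 has {1,6,7,9}; box has {1,4,6,8} → only 5 remains.
row 4, column 2 = 5: row 4 has {2,4,9}; col 2 has {1,3,6,8}; box has {1,2,3,4,6,7,8,9} → only 5 remains.
row 4, column 7 = 3: row 4 has {2,4,5,9}; col 7 has {5,6,8}; box has {1,5,7,8,9} → only 3 remains.
row 4, column 8 = 6: row 4 has {2,3,4,5,9}; col 8 has {1,4,8}; box has {1,3,5,7,8,9} → only 6 remains.
row 5, column 4 = 4: row 5 has {1,2,3,5,6,7,8,9}; col 4 has {2,3}; box has {2,5,6} → only 4 remains.
row 6, column 4 = 9: row 6 has {1,5,6,7,8}; col 4 has {2,3,4}; box has {2,4,5,6} → only 9 remains.
row 6, column 6 = 3: row 6 has {1,5,6,7,8,9}; col 6 has {1,2,9}; box has {2,4,5,6,9} → only 3 remains.
row 7, column 3 = 6: row 7 has {1,2,3,4,5,8}; col 3 has {3,4,7,9}; box has {1,3} → only 6 remains.
row 7, column 6 = 7: row 7 has {1,2,3,4,5,6,8}; col 6 has {1,2,3,9}; box has {2,4,9} → only 7 remains.
row 7, column 8 = 9: row 7 has {1,2,3,4,5,6,7,8}; col 8 has {1,4,6,8}; box has {1,4,5,6,8} → only 9 remains.
row 4, column 6 = 8: row 4 has {2,3,4,5,6,9}; col 6 has {1,2,3,7,9}; box has {2,3,4,5,6,9} → only 8 remains.
row 4, column 5 = 1: row 4 has {2,3,4,5,6,8,9}; col 5 has {4,5,6,7}; box has {2,3,4,5,6,8,9} → only 1 remains.

1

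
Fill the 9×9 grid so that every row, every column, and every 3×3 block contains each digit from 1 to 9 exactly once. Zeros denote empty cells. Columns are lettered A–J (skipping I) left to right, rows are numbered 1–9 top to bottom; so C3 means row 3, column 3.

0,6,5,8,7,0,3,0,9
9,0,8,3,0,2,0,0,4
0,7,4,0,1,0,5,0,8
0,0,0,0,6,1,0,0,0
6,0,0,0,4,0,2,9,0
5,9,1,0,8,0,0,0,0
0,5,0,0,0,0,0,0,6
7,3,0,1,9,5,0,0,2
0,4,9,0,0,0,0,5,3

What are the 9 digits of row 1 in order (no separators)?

F1 = 4: row 1 has {3,5,6,7,8,9}; col 6 has {1,2,5}; box has {1,2,3,7,8} → only 4 remains.
B2 = 1: row 2 has {2,3,4,8,9}; col 2 has {3,4,5,6,7,9}; box has {4,5,6,7,8,9} → only 1 remains.
E2 = 5: row 2 has {1,2,3,4,8,9}; col 5 has {1,4,6,7,8,9}; box has {1,2,3,4,7,8} → only 5 remains.
B5 = 8: row 5 has {2,4,6,9}; col 2 has {1,3,4,5,6,7,9}; box has {1,5,6,9} → only 8 remains.
J6 = 7: row 6 has {1,5,8,9}; col 9 has {2,3,4,6,8,9}; box has {2,9} → only 7 remains.
C7 = 2: row 7 has {5,6}; col 3 has {1,4,5,8,9}; box has {3,4,5,7,9} → only 2 remains.
E7 = 3: row 7 has {2,5,6}; col 5 has {1,4,5,6,7,8,9}; box has {1,5,9} → only 3 remains.
C8 = 6: row 8 has {1,2,3,5,7,9}; col 3 has {1,2,4,5,8,9}; box has {2,3,4,5,7,9} → only 6 remains.
E9 = 2: row 9 has {3,4,5,9}; col 5 has {1,3,4,5,6,7,8,9}; box has {1,3,5,9} → only 2 remains.
A1 = 2: row 1 has {3,4,5,6,7,8,9}; col 1 has {5,6,7,9}; box has {1,4,5,6,7,8,9} → only 2 remains.
H1 = 1: row 1 has {2,3,4,5,6,7,8,9}; col 8 has {5,9}; box has {3,4,5,8,9} → only 1 remains.

265874319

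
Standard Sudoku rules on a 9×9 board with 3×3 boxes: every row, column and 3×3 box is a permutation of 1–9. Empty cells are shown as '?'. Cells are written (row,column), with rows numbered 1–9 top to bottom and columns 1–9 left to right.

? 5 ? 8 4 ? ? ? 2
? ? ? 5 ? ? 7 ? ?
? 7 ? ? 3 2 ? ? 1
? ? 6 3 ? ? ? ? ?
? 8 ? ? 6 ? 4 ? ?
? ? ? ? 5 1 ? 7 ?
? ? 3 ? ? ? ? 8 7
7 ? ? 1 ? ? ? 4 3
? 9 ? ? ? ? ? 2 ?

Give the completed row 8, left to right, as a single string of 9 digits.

768125943

(1,6) = 7: in row 1, 7 can only go here (every other open cell in that row sees a 7).
(5,6) = 9: row 5 has {4,6,8}; col 6 has {1,2,7}; box has {1,3,5,6} → only 9 remains.
(5,9) = 5: row 5 has {4,6,8,9}; col 9 has {1,2,3,7}; box has {4,7} → only 5 remains.
(9,9) = 6: row 9 has {2,9}; col 9 has {1,2,3,5,7}; box has {2,3,4,7,8} → only 6 remains.
(2,6) = 6: row 2 has {5,7}; col 6 has {1,2,7,9}; box has {2,3,4,5,7,8} → only 6 remains.
(3,4) = 9: row 3 has {1,2,3,7}; col 4 has {1,3,5,8}; box has {2,3,4,5,6,7,8} → only 9 remains.
(2,5) = 1: row 2 has {5,6,7}; col 5 has {3,4,5,6}; box has {2,3,4,5,6,7,8,9} → only 1 remains.
(4,1) = 5: in row 4, 5 can only go here (every other open cell in that row sees a 5).
(4,5) = 7: in row 4, 7 can only go here (every other open cell in that row sees a 7).
(5,4) = 2: row 5 has {4,5,6,8,9}; col 4 has {1,3,5,8,9}; box has {1,3,5,6,7,9} → only 2 remains.
(6,4) = 4: row 6 has {1,5,7}; col 4 has {1,2,3,5,8,9}; box has {1,2,3,5,6,7,9} → only 4 remains.
(7,4) = 6: row 7 has {3,7,8}; col 4 has {1,2,3,4,5,8,9}; box has {1} → only 6 remains.
(9,4) = 7: row 9 has {2,6,9}; col 4 has {1,2,3,4,5,6,8,9}; box has {1,6} → only 7 remains.
(9,5) = 8: row 9 has {2,6,7,9}; col 5 has {1,3,4,5,6,7}; box has {1,6,7} → only 8 remains.
(4,6) = 8: row 4 has {3,5,6,7}; col 6 has {1,2,6,7,9}; box has {1,2,3,4,5,6,7,9} → only 8 remains.
(4,9) = 9: row 4 has {3,5,6,7,8}; col 9 has {1,2,3,5,6,7}; box has {4,5,7} → only 9 remains.
(6,9) = 8: row 6 has {1,4,5,7}; col 9 has {1,2,3,5,6,7,9}; box has {4,5,7,9} → only 8 remains.
(8,6) = 5: row 8 has {1,3,4,7}; col 6 has {1,2,6,7,8,9}; box has {1,6,7,8} → only 5 remains.
(8,7) = 9: row 8 has {1,3,4,5,7}; col 7 has {4,7}; box has {2,3,4,6,7,8} → only 9 remains.
(2,9) = 4: row 2 has {1,5,6,7}; col 9 has {1,2,3,5,6,7,8,9}; box has {1,2,7} → only 4 remains.
(4,8) = 1: row 4 has {3,5,6,7,8,9}; col 8 has {2,4,7,8}; box has {4,5,7,8,9} → only 1 remains.
(5,8) = 3: row 5 has {2,4,5,6,8,9}; col 8 has {1,2,4,7,8}; box has {1,4,5,7,8,9} → only 3 remains.
(7,6) = 4: row 7 has {3,6,7,8}; col 6 has {1,2,5,6,7,8,9}; box has {1,5,6,7,8} → only 4 remains.
(8,5) = 2: row 8 has {1,3,4,5,7,9}; col 5 has {1,3,4,5,6,7,8}; box has {1,4,5,6,7,8} → only 2 remains.
(9,6) = 3: row 9 has {2,6,7,8,9}; col 6 has {1,2,4,5,6,7,8,9}; box has {1,2,4,5,6,7,8} → only 3 remains.
(2,8) = 9: row 2 has {1,4,5,6,7}; col 8 has {1,2,3,4,7,8}; box has {1,2,4,7} → only 9 remains.
(4,7) = 2: row 4 has {1,3,5,6,7,8,9}; col 7 has {4,7,9}; box has {1,3,4,5,7,8,9} → only 2 remains.
(5,1) = 1: row 5 has {2,3,4,5,6,8,9}; col 1 has {5,7}; box has {5,6,8} → only 1 remains.
(5,3) = 7: row 5 has {1,2,3,4,5,6,8,9}; col 3 has {3,6}; box has {1,5,6,8} → only 7 remains.
(6,7) = 6: row 6 has {1,4,5,7,8}; col 7 has {2,4,7,9}; box has {1,2,3,4,5,7,8,9} → only 6 remains.
(7,1) = 2: row 7 has {3,4,6,7,8}; col 1 has {1,5,7}; box has {3,7,9} → only 2 remains.
(7,2) = 1: row 7 has {2,3,4,6,7,8}; col 2 has {5,7,8,9}; box has {2,3,7,9} → only 1 remains.
(7,5) = 9: row 7 has {1,2,3,4,6,7,8}; col 5 has {1,2,3,4,5,6,7,8}; box has {1,2,3,4,5,6,7,8} → only 9 remains.
(7,7) = 5: row 7 has {1,2,3,4,6,7,8,9}; col 7 has {2,4,6,7,9}; box has {2,3,4,6,7,8,9} → only 5 remains.
(8,2) = 6: row 8 has {1,2,3,4,5,7,9}; col 2 has {1,5,7,8,9}; box has {1,2,3,7,9} → only 6 remains.
(8,3) = 8: row 8 has {1,2,3,4,5,6,7,9}; col 3 has {3,6,7}; box has {1,2,3,6,7,9} → only 8 remains.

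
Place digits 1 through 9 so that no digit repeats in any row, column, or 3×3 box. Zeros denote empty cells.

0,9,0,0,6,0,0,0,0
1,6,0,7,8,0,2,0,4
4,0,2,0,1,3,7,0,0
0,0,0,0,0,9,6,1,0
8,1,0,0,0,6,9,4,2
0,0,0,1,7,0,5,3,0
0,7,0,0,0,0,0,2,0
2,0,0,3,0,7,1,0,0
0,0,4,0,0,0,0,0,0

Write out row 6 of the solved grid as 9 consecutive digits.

926174538

row 2, column 6 = 5: row 2 has {1,2,4,6,7,8}; col 6 has {3,6,7,9}; box has {1,3,6,7,8} → only 5 remains.
row 2, column 8 = 9: row 2 has {1,2,4,5,6,7,8}; col 8 has {1,2,3,4}; box has {2,4,7} → only 9 remains.
row 3, column 4 = 9: row 3 has {1,2,3,4,7}; col 4 has {1,3,7}; box has {1,3,5,6,7,8} → only 9 remains.
row 5, column 4 = 5: row 5 has {1,2,4,6,8,9}; col 4 has {1,3,7,9}; box has {1,6,7,9} → only 5 remains.
row 5, column 5 = 3: row 5 has {1,2,4,5,6,8,9}; col 5 has {1,6,7,8}; box has {1,5,6,7,9} → only 3 remains.
row 6, column 9 = 8: row 6 has {1,3,5,7}; col 9 has {2,4}; box has {1,2,3,4,5,6,9} → only 8 remains.
row 2, column 3 = 3: row 2 has {1,2,4,5,6,7,8,9}; col 3 has {2,4}; box has {1,2,4,6,9} → only 3 remains.
row 4, column 9 = 7: row 4 has {1,6,9}; col 9 has {2,4,8}; box has {1,2,3,4,5,6,8,9} → only 7 remains.
row 5, column 3 = 7: row 5 has {1,2,3,4,5,6,8,9}; col 3 has {2,3,4}; box has {1,8} → only 7 remains.
row 4, column 3 = 5: row 4 has {1,6,7,9}; col 3 has {2,3,4,7}; box has {1,7,8} → only 5 remains.
row 1, column 3 = 8: row 1 has {6,9}; col 3 has {2,3,4,5,7}; box has {1,2,3,4,6,9} → only 8 remains.
row 1, column 7 = 3: row 1 has {6,8,9}; col 7 has {1,2,5,6,7,9}; box has {2,4,7,9} → only 3 remains.
row 1, column 8 = 5: row 1 has {3,6,8,9}; col 8 has {1,2,3,4,9}; box has {2,3,4,7,9} → only 5 remains.
row 1, column 9 = 1: row 1 has {3,5,6,8,9}; col 9 has {2,4,7,8}; box has {2,3,4,5,7,9} → only 1 remains.
row 3, column 2 = 5: row 3 has {1,2,3,4,7,9}; col 2 has {1,6,7,9}; box has {1,2,3,4,6,8,9} → only 5 remains.
row 3, column 9 = 6: row 3 has {1,2,3,4,5,7,9}; col 9 has {1,2,4,7,8}; box has {1,2,3,4,5,7,9} → only 6 remains.
row 4, column 1 = 3: row 4 has {1,5,6,7,9}; col 1 has {1,2,4,8}; box has {1,5,7,8} → only 3 remains.
row 8, column 2 = 8: row 8 has {1,2,3,7}; col 2 has {1,5,6,7,9}; box has {2,4,7} → only 8 remains.
row 8, column 8 = 6: row 8 has {1,2,3,7,8}; col 8 has {1,2,3,4,5,9}; box has {1,2} → only 6 remains.
row 9, column 2 = 3: row 9 has {4}; col 2 has {1,5,6,7,8,9}; box has {2,4,7,8} → only 3 remains.
row 9, column 7 = 8: row 9 has {3,4}; col 7 has {1,2,3,5,6,7,9}; box has {1,2,6} → only 8 remains.
row 9, column 8 = 7: row 9 has {3,4,8}; col 8 has {1,2,3,4,5,6,9}; box has {1,2,6,8} → only 7 remains.
row 1, column 1 = 7: row 1 has {1,3,5,6,8,9}; col 1 has {1,2,3,4,8}; box has {1,2,3,4,5,6,8,9} → only 7 remains.
row 3, column 8 = 8: row 3 has {1,2,3,4,5,6,7,9}; col 8 has {1,2,3,4,5,6,7,9}; box has {1,2,3,4,5,6,7,9} → only 8 remains.
row 7, column 7 = 4: row 7 has {2,7}; col 7 has {1,2,3,5,6,7,8,9}; box has {1,2,6,7,8} → only 4 remains.
row 8, column 3 = 9: row 8 has {1,2,3,6,7,8}; col 3 has {2,3,4,5,7,8}; box has {2,3,4,7,8} → only 9 remains.
row 8, column 9 = 5: row 8 has {1,2,3,6,7,8,9}; col 9 has {1,2,4,6,7,8}; box has {1,2,4,6,7,8} → only 5 remains.
row 9, column 9 = 9: row 9 has {3,4,7,8}; col 9 has {1,2,4,5,6,7,8}; box has {1,2,4,5,6,7,8} → only 9 remains.
row 6, column 3 = 6: row 6 has {1,3,5,7,8}; col 3 has {2,3,4,5,7,8,9}; box has {1,3,5,7,8} → only 6 remains.
row 7, column 3 = 1: row 7 has {2,4,7}; col 3 has {2,3,4,5,6,7,8,9}; box has {2,3,4,7,8,9} → only 1 remains.
row 7, column 6 = 8: row 7 has {1,2,4,7}; col 6 has {3,5,6,7,9}; box has {3,7} → only 8 remains.
row 7, column 9 = 3: row 7 has {1,2,4,7,8}; col 9 has {1,2,4,5,6,7,8,9}; box has {1,2,4,5,6,7,8,9} → only 3 remains.
row 8, column 5 = 4: row 8 has {1,2,3,5,6,7,8,9}; col 5 has {1,3,6,7,8}; box has {3,7,8} → only 4 remains.
row 4, column 5 = 2: row 4 has {1,3,5,6,7,9}; col 5 has {1,3,4,6,7,8}; box has {1,3,5,6,7,9} → only 2 remains.
row 6, column 1 = 9: row 6 has {1,3,5,6,7,8}; col 1 has {1,2,3,4,7,8}; box has {1,3,5,6,7,8} → only 9 remains.
row 6, column 6 = 4: row 6 has {1,3,5,6,7,8,9}; col 6 has {3,5,6,7,8,9}; box has {1,2,3,5,6,7,9} → only 4 remains.
row 7, column 4 = 6: row 7 has {1,2,3,4,7,8}; col 4 has {1,3,5,7,9}; box has {3,4,7,8} → only 6 remains.
row 9, column 4 = 2: row 9 has {3,4,7,8,9}; col 4 has {1,3,5,6,7,9}; box has {3,4,6,7,8} → only 2 remains.
row 9, column 5 = 5: row 9 has {2,3,4,7,8,9}; col 5 has {1,2,3,4,6,7,8}; box has {2,3,4,6,7,8} → only 5 remains.
row 9, column 6 = 1: row 9 has {2,3,4,5,7,8,9}; col 6 has {3,4,5,6,7,8,9}; box has {2,3,4,5,6,7,8} → only 1 remains.
row 1, column 4 = 4: row 1 has {1,3,5,6,7,8,9}; col 4 has {1,2,3,5,6,7,9}; box has {1,3,5,6,7,8,9} → only 4 remains.
row 1, column 6 = 2: row 1 has {1,3,4,5,6,7,8,9}; col 6 has {1,3,4,5,6,7,8,9}; box has {1,3,4,5,6,7,8,9} → only 2 remains.
row 4, column 2 = 4: row 4 has {1,2,3,5,6,7,9}; col 2 has {1,3,5,6,7,8,9}; box has {1,3,5,6,7,8,9} → only 4 remains.
row 4, column 4 = 8: row 4 has {1,2,3,4,5,6,7,9}; col 4 has {1,2,3,4,5,6,7,9}; box has {1,2,3,4,5,6,7,9} → only 8 remains.
row 6, column 2 = 2: row 6 has {1,3,4,5,6,7,8,9}; col 2 has {1,3,4,5,6,7,8,9}; box has {1,3,4,5,6,7,8,9} → only 2 remains.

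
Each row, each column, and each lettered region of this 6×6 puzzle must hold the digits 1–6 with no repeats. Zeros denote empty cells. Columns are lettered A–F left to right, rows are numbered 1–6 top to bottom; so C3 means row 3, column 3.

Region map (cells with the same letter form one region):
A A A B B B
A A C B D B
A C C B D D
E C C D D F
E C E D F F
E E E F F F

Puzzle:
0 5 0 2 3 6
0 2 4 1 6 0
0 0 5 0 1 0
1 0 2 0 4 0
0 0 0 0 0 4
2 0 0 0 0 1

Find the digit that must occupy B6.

4

A1 = 4: row 1 has {2,3,5,6}; col 1 has {1,2}; region has {2,5} → only 4 remains.
C1 = 1: row 1 has {2,3,4,5,6}; col 3 has {2,4,5}; region has {2,4,5} → only 1 remains.
A2 = 3: row 2 has {1,2,4,6}; col 1 has {1,2,4}; region has {1,2,4,5} → only 3 remains.
F2 = 5: row 2 has {1,2,3,4,6}; col 6 has {1,4,6}; region has {1,2,3,6} → only 5 remains.
A3 = 6: row 3 has {1,5}; col 1 has {1,2,3,4}; region has {1,2,3,4,5} → only 6 remains.
B3 = 3: row 3 has {1,5,6}; col 2 has {2,5}; region has {2,4,5} → only 3 remains.
D3 = 4: row 3 has {1,3,5,6}; col 4 has {1,2}; region has {1,2,3,5,6} → only 4 remains.
F3 = 2: row 3 has {1,3,4,5,6}; col 6 has {1,4,5,6}; region has {1,4,6} → only 2 remains.
B4 = 6: row 4 has {1,2,4}; col 2 has {2,3,5}; region has {2,3,4,5} → only 6 remains.
F4 = 3: row 4 has {1,2,4,6}; col 6 has {1,2,4,5,6}; region has {1,4} → only 3 remains.
A5 = 5: row 5 has {4}; col 1 has {1,2,3,4,6}; region has {1,2} → only 5 remains.
B5 = 1: row 5 has {4,5}; col 2 has {2,3,5,6}; region has {2,3,4,5,6} → only 1 remains.
D5 = 3: row 5 has {1,4,5}; col 4 has {1,2,4}; region has {1,2,4,6} → only 3 remains.
E5 = 2: row 5 has {1,3,4,5}; col 5 has {1,3,4,6}; region has {1,3,4} → only 2 remains.
B6 = 4: row 6 has {1,2}; col 2 has {1,2,3,5,6}; region has {1,2,5} → only 4 remains.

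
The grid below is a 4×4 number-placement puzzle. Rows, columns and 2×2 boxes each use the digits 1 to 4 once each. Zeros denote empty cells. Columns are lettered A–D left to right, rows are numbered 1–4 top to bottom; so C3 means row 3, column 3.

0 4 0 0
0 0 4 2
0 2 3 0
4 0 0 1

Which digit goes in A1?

C1 = 1: row 1 has {4}; col 3 has {3,4}; box has {2,4} → only 1 remains.
D1 = 3: row 1 has {1,4}; col 4 has {1,2}; box has {1,2,4} → only 3 remains.
A3 = 1: row 3 has {2,3}; col 1 has {4}; box has {2,4} → only 1 remains.
D3 = 4: row 3 has {1,2,3}; col 4 has {1,2,3}; box has {1,3} → only 4 remains.
B4 = 3: row 4 has {1,4}; col 2 has {2,4}; box has {1,2,4} → only 3 remains.
C4 = 2: row 4 has {1,3,4}; col 3 has {1,3,4}; box has {1,3,4} → only 2 remains.
A1 = 2: row 1 has {1,3,4}; col 1 has {1,4}; box has {4} → only 2 remains.

2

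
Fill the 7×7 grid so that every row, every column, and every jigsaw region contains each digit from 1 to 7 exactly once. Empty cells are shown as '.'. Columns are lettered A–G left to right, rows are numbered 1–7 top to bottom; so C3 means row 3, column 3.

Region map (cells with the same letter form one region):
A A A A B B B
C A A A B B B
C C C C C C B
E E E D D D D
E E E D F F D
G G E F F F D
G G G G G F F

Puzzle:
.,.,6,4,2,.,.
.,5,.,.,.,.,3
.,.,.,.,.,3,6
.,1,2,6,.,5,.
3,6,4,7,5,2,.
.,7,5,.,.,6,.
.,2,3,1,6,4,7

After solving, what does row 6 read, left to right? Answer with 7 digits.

4753162

B1 = 3: row 1 has {2,4,6}; col 2 has {1,2,5,6,7}; region has {4,5,6} → only 3 remains.
D2 = 2: row 2 has {3,5}; col 4 has {1,4,6,7}; region has {3,4,5,6} → only 2 remains.
B3 = 4: row 3 has {3,6}; col 2 has {1,2,3,5,6,7}; region has {3} → only 4 remains.
D3 = 5: row 3 has {3,4,6}; col 4 has {1,2,4,6,7}; region has {3,4} → only 5 remains.
A4 = 7: row 4 has {1,2,5,6}; col 1 has {3}; region has {1,2,3,4,5,6} → only 7 remains.
G4 = 4: row 4 has {1,2,5,6,7}; col 7 has {3,6,7}; region has {5,6,7} → only 4 remains.
G5 = 1: row 5 has {2,3,4,5,6,7}; col 7 has {3,4,6,7}; region has {4,5,6,7} → only 1 remains.
A6 = 4: row 6 has {5,6,7}; col 1 has {3,7}; region has {1,2,3,6,7} → only 4 remains.
D6 = 3: row 6 has {4,5,6,7}; col 4 has {1,2,4,5,6,7}; region has {2,4,5,6,7} → only 3 remains.
E6 = 1: row 6 has {3,4,5,6,7}; col 5 has {2,5,6}; region has {2,3,4,5,6,7} → only 1 remains.
G6 = 2: row 6 has {1,3,4,5,6,7}; col 7 has {1,3,4,6,7}; region has {1,4,5,6,7} → only 2 remains.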